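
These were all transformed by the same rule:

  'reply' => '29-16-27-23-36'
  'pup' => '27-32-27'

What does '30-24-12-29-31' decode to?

Letters become their 1-based position plus 11 (so a→12, b→13, …).
Reversing it on 30-24-12-29-31: 30→(30−11)÷1=19=s, 24→(24−11)÷1=13=m, 12→(12−11)÷1=1=a, 29→(29−11)÷1=18=r, 31→(31−11)÷1=20=t.

smart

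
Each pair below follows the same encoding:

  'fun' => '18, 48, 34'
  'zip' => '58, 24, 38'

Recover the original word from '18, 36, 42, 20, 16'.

f(#6)→18 and u(#21)→48: differences scale by 2, so n = 2·pos + 6. Each letter becomes 2×(its alphabet position, a=1..z=26) + 6.
Decoding 18, 36, 42, 20, 16: 18→(18−6)÷2=6=f, 36→(36−6)÷2=15=o, 42→(42−6)÷2=18=r, 20→(20−6)÷2=7=g, 16→(16−6)÷2=5=e.

forge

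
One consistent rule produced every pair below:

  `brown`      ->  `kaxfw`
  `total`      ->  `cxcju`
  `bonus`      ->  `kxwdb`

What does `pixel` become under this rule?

Compare letters: b→k is +9, r→a is +9, o→x is +9 — a constant shift. Every letter moves 9 places later in the alphabet, wrapping around z→a.
On pixel: p+9=y, i+9=r, x+9=g, e+9=n, l+9=u.

yrgnu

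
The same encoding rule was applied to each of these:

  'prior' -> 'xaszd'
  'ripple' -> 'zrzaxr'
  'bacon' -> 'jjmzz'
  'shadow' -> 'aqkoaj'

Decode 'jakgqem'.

In prior: p→x is +8, r→a is +9, i→s is +10, o→z is +11 — the shift increases by 1 each position. Letter i (0-indexed) is shifted by i+8, so successive shifts are 8, 9, 10, ….
Undoing it on jakgqem: j−8=b, a−9=r, k−10=a, g−11=v, q−12=e, e−13=r, m−14=y.

bravery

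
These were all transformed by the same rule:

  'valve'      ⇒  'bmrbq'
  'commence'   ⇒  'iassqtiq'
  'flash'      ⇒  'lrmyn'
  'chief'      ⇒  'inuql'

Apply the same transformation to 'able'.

mhrq

The shift depends on letter class: consonant v→b is +6, but vowel a→m is +12. The rule splits by letter class: vowels +12, consonants +6.
For able: a(vowel)+12=m, b(cons)+6=h, l(cons)+6=r, e(vowel)+12=q.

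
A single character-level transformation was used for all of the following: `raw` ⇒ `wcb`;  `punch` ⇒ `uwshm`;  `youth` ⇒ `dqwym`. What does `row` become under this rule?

wqb

The shift depends on letter class: consonant r→w is +5, but vowel a→c is +2. Two shifts are in play — +2 for a/e/i/o/u, +5 for every other letter.
On row: r(cons)+5=w, o(vowel)+2=q, w(cons)+5=b.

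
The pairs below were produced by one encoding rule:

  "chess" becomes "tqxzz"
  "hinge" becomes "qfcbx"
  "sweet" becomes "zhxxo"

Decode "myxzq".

Each letter's alphabet position (a=0..z=25) is mapped through 15·x+15 mod 26 — an affine cipher.
Reversing it on myxzq: m(12)→7·(12−15)≡5=f; y(24)→7·(24−15)≡11=l; x(23)→7·(23−15)≡4=e; z(25)→7·(25−15)≡18=s; q(16)→7·(16−15)≡7=h (all mod 26).

flesh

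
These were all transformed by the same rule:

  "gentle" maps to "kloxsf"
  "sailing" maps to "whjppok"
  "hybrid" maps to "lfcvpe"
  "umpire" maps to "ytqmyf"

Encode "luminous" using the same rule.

Shifts by position in gentle: pos 0: g→k (+4), pos 1: e→l (+7), pos 2: n→o (+1), pos 3: t→x (+4), pos 4: l→s (+7), pos 5: e→f (+1) — repeating every 3. It's a Vigenère-style cipher with numeric key [4,7,1]: position i shifts by key[i mod 3].
Applying it to luminous: l+4=p, u+7=b, m+1=n, i+4=m, n+7=u, o+1=p, u+4=y, s+7=z.

pbnmupyz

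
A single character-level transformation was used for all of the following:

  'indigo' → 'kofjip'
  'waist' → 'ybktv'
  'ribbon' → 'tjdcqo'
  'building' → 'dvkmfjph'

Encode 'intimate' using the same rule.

Shifts by position in indigo: pos 0: i→k (+2), pos 1: n→o (+1), pos 2: d→f (+2), pos 3: i→j (+1) — repeating every 2. It's a Vigenère-style cipher with numeric key [2,1]: position i shifts by key[i mod 2].
On intimate: i+2=k, n+1=o, t+2=v, i+1=j, m+2=o, a+1=b, t+2=v, e+1=f.

kovjobvf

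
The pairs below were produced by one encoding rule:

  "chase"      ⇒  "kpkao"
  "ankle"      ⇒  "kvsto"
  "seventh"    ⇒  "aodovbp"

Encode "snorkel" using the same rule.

avyzsot

The shift depends on letter class: consonant c→k is +8, but vowel a→k is +10. Vowels shift forward by 10 and consonants shift forward by 8.
Applying it to snorkel: s(cons)+8=a, n(cons)+8=v, o(vowel)+10=y, r(cons)+8=z, k(cons)+8=s, e(vowel)+10=o, l(cons)+8=t.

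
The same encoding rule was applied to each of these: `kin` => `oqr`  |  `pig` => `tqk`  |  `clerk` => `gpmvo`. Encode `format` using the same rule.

jwvqix

The shift depends on letter class: consonant k→o is +4, but vowel i→q is +8. The rule splits by letter class: vowels +8, consonants +4.
For format: f(cons)+4=j, o(vowel)+8=w, r(cons)+4=v, m(cons)+4=q, a(vowel)+8=i, t(cons)+4=x.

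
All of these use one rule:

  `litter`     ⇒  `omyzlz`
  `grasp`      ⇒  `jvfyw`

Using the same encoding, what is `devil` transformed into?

giaos

The shift increases by 1 at each position, starting from +3: 3, 4, 5, ….
For devil: d+3=g, e+4=i, v+5=a, i+6=o, l+7=s.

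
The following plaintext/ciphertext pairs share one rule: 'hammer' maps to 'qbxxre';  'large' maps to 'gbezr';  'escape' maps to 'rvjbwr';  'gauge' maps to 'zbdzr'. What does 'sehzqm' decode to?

bright

Treating letters as 0–25, the rule is x ↦ 17x + 1 (mod 26).
Undoing it on sehzqm: s(18)→23·(18−1)≡1=b; e(4)→23·(4−1)≡17=r; h(7)→23·(7−1)≡8=i; z(25)→23·(25−1)≡6=g; q(16)→23·(16−1)≡7=h; m(12)→23·(12−1)≡19=t (all mod 26).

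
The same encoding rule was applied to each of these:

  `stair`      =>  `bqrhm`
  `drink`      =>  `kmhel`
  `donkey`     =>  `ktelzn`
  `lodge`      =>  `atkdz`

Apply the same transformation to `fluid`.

s(18)→b(1) and t(19)→q(16) fit y≡15x+17 (mod 26); the inverse of 15 mod 26 is 7. Each letter's alphabet position (a=0..z=25) is mapped through 15·x+17 mod 26 — an affine cipher.
On fluid: f(5)→15·5+17≡14=o; l(11)→15·11+17≡0=a; u(20)→15·20+17≡5=f; i(8)→15·8+17≡7=h; d(3)→15·3+17≡10=k (all mod 26).

oafhk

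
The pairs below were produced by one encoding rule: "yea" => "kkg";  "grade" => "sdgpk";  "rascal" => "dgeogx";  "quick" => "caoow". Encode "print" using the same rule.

Vowels shift forward by 6 and consonants shift forward by 12.
For print: p(cons)+12=b, r(cons)+12=d, i(vowel)+6=o, n(cons)+12=z, t(cons)+12=f.

bdozf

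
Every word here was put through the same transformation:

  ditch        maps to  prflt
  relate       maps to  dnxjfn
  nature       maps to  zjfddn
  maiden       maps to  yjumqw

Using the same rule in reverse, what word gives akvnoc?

object

Shifts by position in ditch: pos 0: d→p (+12), pos 1: i→r (+9), pos 2: t→f (+12), pos 3: c→l (+9) — repeating every 2. The shifts repeat in a cycle of length 2: positions 0,1,… shift by +12, +9, then the pattern repeats.
Undoing it on akvnoc: a−12=o, k−9=b, v−12=j, n−9=e, o−12=c, c−9=t.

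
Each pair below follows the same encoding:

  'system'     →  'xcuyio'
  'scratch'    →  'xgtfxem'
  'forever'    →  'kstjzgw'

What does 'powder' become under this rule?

usyiit

It's a Vigenère-style cipher with numeric key [5,4,2]: position i shifts by key[i mod 3].
On powder: p+5=u, o+4=s, w+2=y, d+5=i, e+4=i, r+2=t.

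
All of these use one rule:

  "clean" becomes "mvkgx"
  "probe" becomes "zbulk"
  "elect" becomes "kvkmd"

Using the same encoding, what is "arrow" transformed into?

gbbug

Two shifts are in play — +6 for a/e/i/o/u, +10 for every other letter.
For arrow: a(vowel)+6=g, r(cons)+10=b, r(cons)+10=b, o(vowel)+6=u, w(cons)+10=g.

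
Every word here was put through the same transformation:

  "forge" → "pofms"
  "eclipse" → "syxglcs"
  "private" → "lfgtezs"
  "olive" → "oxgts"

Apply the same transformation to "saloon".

cexoor

Each letter's alphabet position (a=0..z=25) is mapped through 23·x+4 mod 26 — an affine cipher.
On saloon: s(18)→23·18+4≡2=c; a(0)→23·0+4≡4=e; l(11)→23·11+4≡23=x; o(14)→23·14+4≡14=o; o(14)→23·14+4≡14=o; n(13)→23·13+4≡17=r (all mod 26).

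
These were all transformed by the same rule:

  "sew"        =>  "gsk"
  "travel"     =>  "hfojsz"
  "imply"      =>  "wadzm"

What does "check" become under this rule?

Every letter moves 14 places later in the alphabet, wrapping around z→a.
On check: c+14=q, h+14=v, e+14=s, c+14=q, k+14=y.

qvsqy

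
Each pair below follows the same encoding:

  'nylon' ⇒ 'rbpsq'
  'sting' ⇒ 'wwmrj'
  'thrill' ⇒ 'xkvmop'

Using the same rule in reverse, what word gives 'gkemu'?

Shifts by position in nylon: pos 0: n→r (+4), pos 1: y→b (+3), pos 2: l→p (+4), pos 3: o→s (+4), pos 4: n→q (+3) — repeating every 3. It's a Vigenère-style cipher with numeric key [4,3,4]: position i shifts by key[i mod 3].
Reversing it on gkemu: g−4=c, k−3=h, e−4=a, m−4=i, u−3=r.

chair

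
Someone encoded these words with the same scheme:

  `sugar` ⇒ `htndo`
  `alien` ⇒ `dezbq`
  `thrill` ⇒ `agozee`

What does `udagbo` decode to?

s(18)→h(7) and u(20)→t(19) fit y≡19x+3 (mod 26); the inverse of 19 mod 26 is 11. Treating letters as 0–25, the rule is x ↦ 19x + 3 (mod 26).
Reversing it on udagbo: u(20)→11·(20−3)≡5=f; d(3)→11·(3−3)≡0=a; a(0)→11·(0−3)≡19=t; g(6)→11·(6−3)≡7=h; b(1)→11·(1−3)≡4=e; o(14)→11·(14−3)≡17=r (all mod 26).

father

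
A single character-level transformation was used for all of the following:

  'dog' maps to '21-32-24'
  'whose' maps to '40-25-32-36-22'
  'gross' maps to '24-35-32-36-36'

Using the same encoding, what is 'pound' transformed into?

d is letter #4 and maps to 21: an offset of 17. Letters become their 1-based position plus 17 (so a→18, b→19, …).
Applying it to pound: p=16→33, o=15→32, u=21→38, n=14→31, d=4→21.

33-32-38-31-21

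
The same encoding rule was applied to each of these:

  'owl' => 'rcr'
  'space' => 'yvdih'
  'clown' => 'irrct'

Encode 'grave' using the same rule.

The shift depends on letter class: consonant w→c is +6, but vowel o→r is +3. Vowels shift forward by 3 and consonants shift forward by 6.
On grave: g(cons)+6=m, r(cons)+6=x, a(vowel)+3=d, v(cons)+6=b, e(vowel)+3=h.

mxdbh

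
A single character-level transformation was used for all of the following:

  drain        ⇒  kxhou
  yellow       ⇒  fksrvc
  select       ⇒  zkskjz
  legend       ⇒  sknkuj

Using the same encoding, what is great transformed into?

A repeating key of period 2 is used — shifts +7, +6 over and over.
For great: g+7=n, r+6=x, e+7=l, a+6=g, t+7=a.

nxlga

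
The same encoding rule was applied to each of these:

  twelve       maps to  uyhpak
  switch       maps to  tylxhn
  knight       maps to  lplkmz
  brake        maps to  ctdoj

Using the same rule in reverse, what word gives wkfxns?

victim

Letter i (0-indexed) is shifted by i+1, so successive shifts are 1, 2, 3, ….
Reversing it on wkfxns: w−1=v, k−2=i, f−3=c, x−4=t, n−5=i, s−6=m.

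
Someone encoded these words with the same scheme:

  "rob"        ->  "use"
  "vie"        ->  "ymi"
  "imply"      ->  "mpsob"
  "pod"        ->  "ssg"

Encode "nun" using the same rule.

The shift depends on letter class: consonant r→u is +3, but vowel o→s is +4. Vowels shift forward by 4 and consonants shift forward by 3.
Applying it to nun: n(cons)+3=q, u(vowel)+4=y, n(cons)+3=q.

qyq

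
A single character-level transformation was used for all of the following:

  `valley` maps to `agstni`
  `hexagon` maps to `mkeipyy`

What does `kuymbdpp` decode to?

forested

In valley: v→a is +5, a→g is +6, l→s is +7, l→t is +8 — the shift increases by 1 each position. Each letter shifts forward by (position + 5), i.e. 5, 6, 7, … — the shift grows by one for each successive letter.
Decoding kuymbdpp: k−5=f, u−6=o, y−7=r, m−8=e, b−9=s, d−10=t, p−11=e, p−12=d.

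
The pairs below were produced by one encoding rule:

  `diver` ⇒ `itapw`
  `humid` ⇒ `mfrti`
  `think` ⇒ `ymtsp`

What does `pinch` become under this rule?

The shift depends on letter class: consonant d→i is +5, but vowel i→t is +11. The rule splits by letter class: vowels +11, consonants +5.
Applying it to pinch: p(cons)+5=u, i(vowel)+11=t, n(cons)+5=s, c(cons)+5=h, h(cons)+5=m.

utshm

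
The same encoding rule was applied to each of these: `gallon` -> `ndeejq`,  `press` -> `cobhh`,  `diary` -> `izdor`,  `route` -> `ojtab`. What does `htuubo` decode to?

suffer

g(6)→n(13) and a(0)→d(3) fit y≡19x+3 (mod 26); the inverse of 19 mod 26 is 11. Each letter's alphabet position (a=0..z=25) is mapped through 19·x+3 mod 26 — an affine cipher.
Decoding htuubo: h(7)→11·(7−3)≡18=s; t(19)→11·(19−3)≡20=u; u(20)→11·(20−3)≡5=f; u(20)→11·(20−3)≡5=f; b(1)→11·(1−3)≡4=e; o(14)→11·(14−3)≡17=r (all mod 26).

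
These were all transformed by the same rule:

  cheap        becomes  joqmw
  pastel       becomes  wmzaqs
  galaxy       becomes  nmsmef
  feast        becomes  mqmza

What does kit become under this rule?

rua

The shift depends on letter class: consonant c→j is +7, but vowel e→q is +12. The rule splits by letter class: vowels +12, consonants +7.
On kit: k(cons)+7=r, i(vowel)+12=u, t(cons)+7=a.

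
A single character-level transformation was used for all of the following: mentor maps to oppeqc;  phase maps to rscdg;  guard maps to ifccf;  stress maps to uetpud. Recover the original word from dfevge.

Shifts by position in mentor: pos 0: m→o (+2), pos 1: e→p (+11), pos 2: n→p (+2), pos 3: t→e (+11) — repeating every 2. A repeating key of period 2 is used — shifts +2, +11 over and over.
Undoing it on dfevge: d−2=b, f−11=u, e−2=c, v−11=k, g−2=e, e−11=t.

bucket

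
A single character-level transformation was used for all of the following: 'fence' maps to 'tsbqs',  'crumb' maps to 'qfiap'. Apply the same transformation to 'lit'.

zwh

Compare letters: f→t is +14, e→s is +14, n→b is +14 — a constant shift. Every letter moves 14 places later in the alphabet, wrapping around z→a.
For lit: l+14=z, i+14=w, t+14=h.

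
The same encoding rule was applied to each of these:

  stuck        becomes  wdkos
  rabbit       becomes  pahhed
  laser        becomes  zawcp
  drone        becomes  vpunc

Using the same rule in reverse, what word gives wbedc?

spite

s(18)→w(22) and t(19)→d(3) fit y≡7x+0 (mod 26); the inverse of 7 mod 26 is 15. Each letter's alphabet position (a=0..z=25) is mapped through 7·x+0 mod 26 — an affine cipher.
Reversing it on wbedc: w(22)→15·(22−0)≡18=s; b(1)→15·(1−0)≡15=p; e(4)→15·(4−0)≡8=i; d(3)→15·(3−0)≡19=t; c(2)→15·(2−0)≡4=e (all mod 26).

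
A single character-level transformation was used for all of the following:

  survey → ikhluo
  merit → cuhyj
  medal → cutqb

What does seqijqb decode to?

coastal

Compare letters: s→i is +16, u→k is +16, r→h is +16 — a constant shift. Every letter moves 16 places later in the alphabet, wrapping around z→a.
Undoing it on seqijqb: s−16=c, e−16=o, q−16=a, i−16=s, j−16=t, q−16=a, b−16=l.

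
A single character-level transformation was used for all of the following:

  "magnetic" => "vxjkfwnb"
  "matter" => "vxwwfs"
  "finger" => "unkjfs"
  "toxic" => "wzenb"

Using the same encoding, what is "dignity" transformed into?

m(12)→v(21) and a(0)→x(23) fit y≡15x+23 (mod 26); the inverse of 15 mod 26 is 7. This is an affine cipher: with a=0,…,z=25, each position x becomes (15x+23) mod 26.
Applying it to dignity: d(3)→15·3+23≡16=q; i(8)→15·8+23≡13=n; g(6)→15·6+23≡9=j; n(13)→15·13+23≡10=k; i(8)→15·8+23≡13=n; t(19)→15·19+23≡22=w; y(24)→15·24+23≡19=t (all mod 26).

qnjknwt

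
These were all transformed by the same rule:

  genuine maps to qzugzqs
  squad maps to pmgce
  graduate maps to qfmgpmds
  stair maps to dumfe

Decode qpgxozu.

include

The output letters match the input read backwards, each shifted +12: genuine reversed is eniuneg. Two steps: reverse the string, then apply a Caesar shift of +12.
Reversing it on qpgxozu: shift back: q−12=e, p−12=d, g−12=u, x−12=l, o−12=c, z−12=n, u−12=i → edulcni; then reverse → include.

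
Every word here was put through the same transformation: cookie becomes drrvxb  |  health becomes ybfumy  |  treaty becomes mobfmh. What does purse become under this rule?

qlonb

c(2)→d(3) and o(14)→r(17) fit y≡25x+5 (mod 26); the inverse of 25 mod 26 is 25. Each letter's alphabet position (a=0..z=25) is mapped through 25·x+5 mod 26 — an affine cipher.
On purse: p(15)→25·15+5≡16=q; u(20)→25·20+5≡11=l; r(17)→25·17+5≡14=o; s(18)→25·18+5≡13=n; e(4)→25·4+5≡1=b (all mod 26).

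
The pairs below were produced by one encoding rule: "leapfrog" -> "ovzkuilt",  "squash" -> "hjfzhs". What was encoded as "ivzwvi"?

Letters are reflected about the middle of the alphabet (position → 25−position): Atbash.
Decoding ivzwvi: i↔r, v↔e, z↔a, w↔d, v↔e, i↔r.

reader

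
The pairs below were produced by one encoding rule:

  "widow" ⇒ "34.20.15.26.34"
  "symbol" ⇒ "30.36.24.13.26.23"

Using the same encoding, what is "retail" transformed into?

29.16.31.12.20.23

w is letter #23 and maps to 34: an offset of 11. Each letter is replaced by its alphabet position (a=1..z=26) + 11.
Applying it to retail: r=18→29, e=5→16, t=20→31, a=1→12, i=9→20, l=12→23.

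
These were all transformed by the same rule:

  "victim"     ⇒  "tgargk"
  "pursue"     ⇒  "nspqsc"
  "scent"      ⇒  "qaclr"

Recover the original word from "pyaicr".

Compare letters: v→t is +24, i→g is +24, c→a is +24 — a constant shift. This is a Caesar cipher with shift 24.
Decoding pyaicr: p−24=r, y−24=a, a−24=c, i−24=k, c−24=e, r−24=t.

racket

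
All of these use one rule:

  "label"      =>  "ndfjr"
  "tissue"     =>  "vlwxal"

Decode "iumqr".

In label: l→n is +2, a→d is +3, b→f is +4, e→j is +5 — the shift increases by 1 each position. Each letter shifts forward by (position + 2), i.e. 2, 3, 4, … — the shift grows by one for each successive letter.
Reversing it on iumqr: i−2=g, u−3=r, m−4=i, q−5=l, r−6=l.

grill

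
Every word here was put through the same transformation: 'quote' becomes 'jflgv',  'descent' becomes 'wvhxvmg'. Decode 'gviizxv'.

terrace

Each pair mirrors across the alphabet (q↔j, u↔f, o↔l): positions sum to 25. Letters are reflected about the middle of the alphabet (position → 25−position): Atbash.
Decoding gviizxv: g↔t, v↔e, i↔r, i↔r, z↔a, x↔c, v↔e.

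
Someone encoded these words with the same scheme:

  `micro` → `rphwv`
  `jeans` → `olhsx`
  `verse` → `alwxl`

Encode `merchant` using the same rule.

rlwhmhsy

The shift depends on letter class: consonant m→r is +5, but vowel i→p is +7. The rule splits by letter class: vowels +7, consonants +5.
Applying it to merchant: m(cons)+5=r, e(vowel)+7=l, r(cons)+5=w, c(cons)+5=h, h(cons)+5=m, a(vowel)+7=h, n(cons)+5=s, t(cons)+5=y.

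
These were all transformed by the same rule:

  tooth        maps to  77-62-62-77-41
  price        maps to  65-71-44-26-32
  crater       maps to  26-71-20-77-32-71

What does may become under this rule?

With a=1..z=26, the number is 3·pos + 17.
For may: m=13→56, a=1→20, y=25→92.

56-20-92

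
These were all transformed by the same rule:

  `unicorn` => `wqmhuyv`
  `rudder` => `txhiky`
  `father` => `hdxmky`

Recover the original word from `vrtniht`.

In unicorn: u→w is +2, n→q is +3, i→m is +4, c→h is +5 — the shift increases by 1 each position. The shift increases by 1 at each position, starting from +2: 2, 3, 4, ….
Undoing it on vrtniht: v−2=t, r−3=o, t−4=p, n−5=i, i−6=c, h−7=a, t−8=l.

topical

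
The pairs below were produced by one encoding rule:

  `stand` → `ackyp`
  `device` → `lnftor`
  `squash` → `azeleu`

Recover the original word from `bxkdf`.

toast

The shift increases by 1 at each position, starting from +8: 8, 9, 10, ….
Decoding bxkdf: b−8=t, x−9=o, k−10=a, d−11=s, f−12=t.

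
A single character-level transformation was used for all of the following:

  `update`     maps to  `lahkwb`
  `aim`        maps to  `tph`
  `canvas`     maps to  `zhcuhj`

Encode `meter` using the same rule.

ylalt

The output letters match the input read backwards, each shifted +7: update reversed is etadpu. The word is reversed, then every letter is shifted forward by 7.
On meter: reverse → retem; then shift: r+7=y, e+7=l, t+7=a, e+7=l, m+7=t.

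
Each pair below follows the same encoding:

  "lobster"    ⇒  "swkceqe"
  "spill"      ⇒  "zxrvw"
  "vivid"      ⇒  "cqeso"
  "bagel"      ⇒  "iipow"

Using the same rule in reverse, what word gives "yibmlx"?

In lobster: l→s is +7, o→w is +8, b→k is +9, s→c is +10 — the shift increases by 1 each position. Letter i (0-indexed) is shifted by i+7, so successive shifts are 7, 8, 9, ….
Decoding yibmlx: y−7=r, i−8=a, b−9=s, m−10=c, l−11=a, x−12=l.

rascal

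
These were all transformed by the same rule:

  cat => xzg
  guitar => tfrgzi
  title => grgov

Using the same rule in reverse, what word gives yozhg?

blast

Letters are reflected about the middle of the alphabet (position → 25−position): Atbash.
Reversing it on yozhg: y↔b, o↔l, z↔a, h↔s, g↔t.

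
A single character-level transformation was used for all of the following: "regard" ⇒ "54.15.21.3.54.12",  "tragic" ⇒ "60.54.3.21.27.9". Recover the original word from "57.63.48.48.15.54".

r(#18)→54 and e(#5)→15: differences scale by 3, so n = 3·pos + 0. With a=1..z=26, the number is 3·pos.
Decoding 57.63.48.48.15.54: 57→(57−0)÷3=19=s, 63→(63−0)÷3=21=u, 48→(48−0)÷3=16=p, 48→(48−0)÷3=16=p, 15→(15−0)÷3=5=e, 54→(54−0)÷3=18=r.

supper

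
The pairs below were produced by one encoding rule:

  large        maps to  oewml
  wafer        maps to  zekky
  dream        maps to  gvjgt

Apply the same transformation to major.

peouy

In large: l→o is +3, a→e is +4, r→w is +5, g→m is +6 — the shift increases by 1 each position. The shift increases by 1 at each position, starting from +3: 3, 4, 5, ….
For major: m+3=p, a+4=e, j+5=o, o+6=u, r+7=y.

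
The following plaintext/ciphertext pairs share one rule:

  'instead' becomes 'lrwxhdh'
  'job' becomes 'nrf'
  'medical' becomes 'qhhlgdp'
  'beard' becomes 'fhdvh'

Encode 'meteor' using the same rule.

qhxhrv

Two shifts are in play — +3 for a/e/i/o/u, +4 for every other letter.
For meteor: m(cons)+4=q, e(vowel)+3=h, t(cons)+4=x, e(vowel)+3=h, o(vowel)+3=r, r(cons)+4=v.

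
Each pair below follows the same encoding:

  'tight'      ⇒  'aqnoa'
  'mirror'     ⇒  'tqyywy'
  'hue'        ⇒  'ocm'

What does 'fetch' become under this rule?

Two shifts are in play — +8 for a/e/i/o/u, +7 for every other letter.
For fetch: f(cons)+7=m, e(vowel)+8=m, t(cons)+7=a, c(cons)+7=j, h(cons)+7=o.

mmajo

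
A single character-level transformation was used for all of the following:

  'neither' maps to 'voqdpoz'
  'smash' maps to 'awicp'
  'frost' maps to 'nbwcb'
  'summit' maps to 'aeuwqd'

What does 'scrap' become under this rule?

A repeating key of period 2 is used — shifts +8, +10 over and over.
On scrap: s+8=a, c+10=m, r+8=z, a+10=k, p+8=x.

amzkx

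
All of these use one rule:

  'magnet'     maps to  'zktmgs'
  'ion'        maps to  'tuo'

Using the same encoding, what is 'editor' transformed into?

xuzojk

The output letters match the input read backwards, each shifted +6: magnet reversed is tengam. The word is reversed, then every letter is shifted forward by 6.
Applying it to editor: reverse → rotide; then shift: r+6=x, o+6=u, t+6=z, i+6=o, d+6=j, e+6=k.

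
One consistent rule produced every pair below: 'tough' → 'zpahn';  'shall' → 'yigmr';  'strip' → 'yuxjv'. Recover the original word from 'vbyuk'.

Shifts by position in tough: pos 0: t→z (+6), pos 1: o→p (+1), pos 2: u→a (+6), pos 3: g→h (+1) — repeating every 2. It's a Vigenère-style cipher with numeric key [6,1]: position i shifts by key[i mod 2].
Undoing it on vbyuk: v−6=p, b−1=a, y−6=s, u−1=t, k−6=e.

paste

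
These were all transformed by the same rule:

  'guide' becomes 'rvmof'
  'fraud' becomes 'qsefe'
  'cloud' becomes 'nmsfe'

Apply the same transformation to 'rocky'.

Shifts by position in guide: pos 0: g→r (+11), pos 1: u→v (+1), pos 2: i→m (+4), pos 3: d→o (+11), pos 4: e→f (+1) — repeating every 3. A repeating key of period 3 is used — shifts +11, +1, +4 over and over.
Applying it to rocky: r+11=c, o+1=p, c+4=g, k+11=v, y+1=z.

cpgvz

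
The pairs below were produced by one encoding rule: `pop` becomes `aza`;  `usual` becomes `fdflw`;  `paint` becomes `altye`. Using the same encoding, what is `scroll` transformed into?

Compare letters: p→a is +11, o→z is +11, p→a is +11 — a constant shift. It's a constant shift of +11 (ROT11).
Applying it to scroll: s+11=d, c+11=n, r+11=c, o+11=z, l+11=w, l+11=w.

dnczww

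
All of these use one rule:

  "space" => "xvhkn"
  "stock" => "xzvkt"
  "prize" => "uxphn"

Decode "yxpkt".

trick

Each letter shifts forward by (position + 5), i.e. 5, 6, 7, … — the shift grows by one for each successive letter.
Undoing it on yxpkt: y−5=t, x−6=r, p−7=i, k−8=c, t−9=k.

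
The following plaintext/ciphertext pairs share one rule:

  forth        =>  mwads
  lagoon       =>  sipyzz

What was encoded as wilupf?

packet

In forth: f→m is +7, o→w is +8, r→a is +9, t→d is +10 — the shift increases by 1 each position. Letter i (0-indexed) is shifted by i+7, so successive shifts are 7, 8, 9, ….
Decoding wilupf: w−7=p, i−8=a, l−9=c, u−10=k, p−11=e, f−12=t.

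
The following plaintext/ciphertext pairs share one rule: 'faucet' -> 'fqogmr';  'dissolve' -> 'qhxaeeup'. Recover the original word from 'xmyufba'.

Two steps: reverse the string, then apply a Caesar shift of +12.
Reversing it on xmyufba: shift back: x−12=l, m−12=a, y−12=m, u−12=i, f−12=t, b−12=p, a−12=o → lamitpo; then reverse → optimal.

optimal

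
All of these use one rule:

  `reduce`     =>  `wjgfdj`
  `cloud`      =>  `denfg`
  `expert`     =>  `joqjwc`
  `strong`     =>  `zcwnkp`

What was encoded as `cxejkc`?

Treating letters as 0–25, the rule is x ↦ 3x + 23 (mod 26).
Undoing it on cxejkc: c(2)→9·(2−23)≡19=t; x(23)→9·(23−23)≡0=a; e(4)→9·(4−23)≡11=l; j(9)→9·(9−23)≡4=e; k(10)→9·(10−23)≡13=n; c(2)→9·(2−23)≡19=t (all mod 26).

talent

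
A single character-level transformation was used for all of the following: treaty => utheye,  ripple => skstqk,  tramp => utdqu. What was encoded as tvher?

In treaty: t→u is +1, r→t is +2, e→h is +3, a→e is +4 — the shift increases by 1 each position. The shift increases by 1 at each position, starting from +1: 1, 2, 3, ….
Decoding tvher: t−1=s, v−2=t, h−3=e, e−4=a, r−5=m.

steam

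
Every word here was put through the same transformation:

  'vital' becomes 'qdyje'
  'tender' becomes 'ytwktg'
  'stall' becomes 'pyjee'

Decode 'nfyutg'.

This is an affine cipher: with a=0,…,z=25, each position x becomes (9x+9) mod 26.
Reversing it on nfyutg: n(13)→3·(13−9)≡12=m; f(5)→3·(5−9)≡14=o; y(24)→3·(24−9)≡19=t; u(20)→3·(20−9)≡7=h; t(19)→3·(19−9)≡4=e; g(6)→3·(6−9)≡17=r (all mod 26).

mother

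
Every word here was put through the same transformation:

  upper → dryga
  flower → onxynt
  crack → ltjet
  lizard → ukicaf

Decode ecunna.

Shifts by position in upper: pos 0: u→d (+9), pos 1: p→r (+2), pos 2: p→y (+9), pos 3: e→g (+2) — repeating every 2. It's a Vigenère-style cipher with numeric key [9,2]: position i shifts by key[i mod 2].
Reversing it on ecunna: e−9=v, c−2=a, u−9=l, n−2=l, n−9=e, a−2=y.

valley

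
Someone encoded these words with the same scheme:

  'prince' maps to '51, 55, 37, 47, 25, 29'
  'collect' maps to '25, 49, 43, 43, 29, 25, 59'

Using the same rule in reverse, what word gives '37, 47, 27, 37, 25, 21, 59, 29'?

p(#16)→51 and r(#18)→55: differences scale by 2, so n = 2·pos + 19. With a=1..z=26, the number is 2·pos + 19.
Undoing it on 37, 47, 27, 37, 25, 21, 59, 29: 37→(37−19)÷2=9=i, 47→(47−19)÷2=14=n, 27→(27−19)÷2=4=d, 37→(37−19)÷2=9=i, 25→(25−19)÷2=3=c, 21→(21−19)÷2=1=a, 59→(59−19)÷2=20=t, 29→(29−19)÷2=5=e.

indicate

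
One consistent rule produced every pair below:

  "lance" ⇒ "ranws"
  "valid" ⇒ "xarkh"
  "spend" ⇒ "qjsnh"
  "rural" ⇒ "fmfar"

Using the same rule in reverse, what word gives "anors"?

angle

Treating letters as 0–25, the rule is x ↦ 11x + 0 (mod 26).
Reversing it on anors: a(0)→19·(0−0)≡0=a; n(13)→19·(13−0)≡13=n; o(14)→19·(14−0)≡6=g; r(17)→19·(17−0)≡11=l; s(18)→19·(18−0)≡4=e (all mod 26).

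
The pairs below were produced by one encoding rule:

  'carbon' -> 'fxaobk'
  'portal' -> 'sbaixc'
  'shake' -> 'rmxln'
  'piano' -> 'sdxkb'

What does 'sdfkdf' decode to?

picnic

c(2)→f(5) and a(0)→x(23) fit y≡17x+23 (mod 26); the inverse of 17 mod 26 is 23. Treating letters as 0–25, the rule is x ↦ 17x + 23 (mod 26).
Reversing it on sdfkdf: s(18)→23·(18−23)≡15=p; d(3)→23·(3−23)≡8=i; f(5)→23·(5−23)≡2=c; k(10)→23·(10−23)≡13=n; d(3)→23·(3−23)≡8=i; f(5)→23·(5−23)≡2=c (all mod 26).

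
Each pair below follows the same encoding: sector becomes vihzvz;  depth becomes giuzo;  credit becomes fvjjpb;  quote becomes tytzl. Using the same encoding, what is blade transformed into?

Letter i (0-indexed) is shifted by i+3, so successive shifts are 3, 4, 5, ….
On blade: b+3=e, l+4=p, a+5=f, d+6=j, e+7=l.

epfjl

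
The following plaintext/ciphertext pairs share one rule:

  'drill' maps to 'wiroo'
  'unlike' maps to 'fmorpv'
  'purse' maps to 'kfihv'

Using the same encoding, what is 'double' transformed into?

wlfyov

Each pair mirrors across the alphabet (d↔w, r↔i, i↔r): positions sum to 25. This is the alphabet-reversal cipher (Atbash): a becomes z, b becomes y, etc.
Applying it to double: d↔w, o↔l, u↔f, b↔y, l↔o, e↔v.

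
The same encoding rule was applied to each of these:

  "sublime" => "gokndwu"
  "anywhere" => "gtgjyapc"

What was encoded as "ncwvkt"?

The output letters match the input read backwards, each shifted +2: sublime reversed is emilbus. The word is reversed, then every letter is shifted forward by 2.
Reversing it on ncwvkt: shift back: n−2=l, c−2=a, w−2=u, v−2=t, k−2=i, t−2=r → lautir; then reverse → ritual.

ritual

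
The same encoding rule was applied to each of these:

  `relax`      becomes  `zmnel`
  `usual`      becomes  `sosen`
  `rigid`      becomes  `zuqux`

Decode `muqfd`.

eight

r(17)→z(25) and e(4)→m(12) fit y≡15x+4 (mod 26); the inverse of 15 mod 26 is 7. Each letter's alphabet position (a=0..z=25) is mapped through 15·x+4 mod 26 — an affine cipher.
Undoing it on muqfd: m(12)→7·(12−4)≡4=e; u(20)→7·(20−4)≡8=i; q(16)→7·(16−4)≡6=g; f(5)→7·(5−4)≡7=h; d(3)→7·(3−4)≡19=t (all mod 26).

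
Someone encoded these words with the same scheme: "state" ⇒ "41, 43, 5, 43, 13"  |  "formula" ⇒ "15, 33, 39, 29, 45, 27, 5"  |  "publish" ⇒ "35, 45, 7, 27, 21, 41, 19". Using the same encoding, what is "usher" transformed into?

The formula is n = 2×(alphabet index, a=1) + 3.
Applying it to usher: u=21→45, s=19→41, h=8→19, e=5→13, r=18→39.

45, 41, 19, 13, 39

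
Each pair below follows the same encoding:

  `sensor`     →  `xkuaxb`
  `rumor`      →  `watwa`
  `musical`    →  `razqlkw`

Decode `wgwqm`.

rapid

Each letter shifts forward by (position + 5), i.e. 5, 6, 7, … — the shift grows by one for each successive letter.
Decoding wgwqm: w−5=r, g−6=a, w−7=p, q−8=i, m−9=d.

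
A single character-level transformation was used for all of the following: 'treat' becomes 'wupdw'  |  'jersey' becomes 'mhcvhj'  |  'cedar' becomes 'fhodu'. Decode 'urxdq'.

A repeating key of period 3 is used — shifts +3, +3, +11 over and over.
Reversing it on urxdq: u−3=r, r−3=o, x−11=m, d−3=a, q−3=n.

roman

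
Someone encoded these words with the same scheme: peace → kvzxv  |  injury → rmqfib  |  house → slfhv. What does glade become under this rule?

tozwv

This is the alphabet-reversal cipher (Atbash): a becomes z, b becomes y, etc.
Applying it to glade: g↔t, l↔o, a↔z, d↔w, e↔v.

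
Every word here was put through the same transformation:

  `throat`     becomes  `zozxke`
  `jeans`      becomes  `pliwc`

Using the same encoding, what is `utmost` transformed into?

In throat: t→z is +6, h→o is +7, r→z is +8, o→x is +9 — the shift increases by 1 each position. Letter i (0-indexed) is shifted by i+6, so successive shifts are 6, 7, 8, ….
On utmost: u+6=a, t+7=a, m+8=u, o+9=x, s+10=c, t+11=e.

aauxce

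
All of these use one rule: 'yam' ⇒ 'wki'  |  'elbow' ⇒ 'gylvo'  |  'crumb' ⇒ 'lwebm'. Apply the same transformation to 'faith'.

The output letters match the input read backwards, each shifted +10: yam reversed is may. Read the word backwards and shift each letter +10.
For faith: reverse → htiaf; then shift: h+10=r, t+10=d, i+10=s, a+10=k, f+10=p.

rdskp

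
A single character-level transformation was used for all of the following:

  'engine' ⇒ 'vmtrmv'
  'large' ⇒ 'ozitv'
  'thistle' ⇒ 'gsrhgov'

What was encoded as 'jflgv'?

Each pair mirrors across the alphabet (e↔v, n↔m, g↔t): positions sum to 25. Letters are reflected about the middle of the alphabet (position → 25−position): Atbash.
Undoing it on jflgv: j↔q, f↔u, l↔o, g↔t, v↔e.

quote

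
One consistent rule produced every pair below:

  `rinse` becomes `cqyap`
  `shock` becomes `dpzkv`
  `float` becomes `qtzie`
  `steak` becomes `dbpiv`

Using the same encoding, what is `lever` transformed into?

wmgmc

It's a Vigenère-style cipher with numeric key [11,8]: position i shifts by key[i mod 2].
For lever: l+11=w, e+8=m, v+11=g, e+8=m, r+11=c.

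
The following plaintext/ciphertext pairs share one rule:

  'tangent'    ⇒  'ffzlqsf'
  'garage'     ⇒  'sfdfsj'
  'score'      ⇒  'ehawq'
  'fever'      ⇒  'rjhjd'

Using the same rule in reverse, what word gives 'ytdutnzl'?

Shifts by position in tangent: pos 0: t→f (+12), pos 1: a→f (+5), pos 2: n→z (+12), pos 3: g→l (+5) — repeating every 2. It's a Vigenère-style cipher with numeric key [12,5]: position i shifts by key[i mod 2].
Reversing it on ytdutnzl: y−12=m, t−5=o, d−12=r, u−5=p, t−12=h, n−5=i, z−12=n, l−5=g.

morphing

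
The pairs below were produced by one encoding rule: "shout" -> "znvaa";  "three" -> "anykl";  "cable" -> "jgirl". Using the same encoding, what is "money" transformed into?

tuukf

Shifts by position in shout: pos 0: s→z (+7), pos 1: h→n (+6), pos 2: o→v (+7), pos 3: u→a (+6) — repeating every 2. A repeating key of period 2 is used — shifts +7, +6 over and over.
On money: m+7=t, o+6=u, n+7=u, e+6=k, y+7=f.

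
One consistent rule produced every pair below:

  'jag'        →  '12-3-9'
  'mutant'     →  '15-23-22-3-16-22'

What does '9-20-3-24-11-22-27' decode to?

gravity

j is letter #10 and maps to 12: an offset of 2. Each letter is replaced by its alphabet position (a=1..z=26) + 2.
Undoing it on 9-20-3-24-11-22-27: 9→(9−2)÷1=7=g, 20→(20−2)÷1=18=r, 3→(3−2)÷1=1=a, 24→(24−2)÷1=22=v, 11→(11−2)÷1=9=i, 22→(22−2)÷1=20=t, 27→(27−2)÷1=25=y.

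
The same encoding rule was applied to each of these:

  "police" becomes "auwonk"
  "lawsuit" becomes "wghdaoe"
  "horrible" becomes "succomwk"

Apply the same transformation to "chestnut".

The rule splits by letter class: vowels +6, consonants +11.
Applying it to chestnut: c(cons)+11=n, h(cons)+11=s, e(vowel)+6=k, s(cons)+11=d, t(cons)+11=e, n(cons)+11=y, u(vowel)+6=a, t(cons)+11=e.

nskdeyae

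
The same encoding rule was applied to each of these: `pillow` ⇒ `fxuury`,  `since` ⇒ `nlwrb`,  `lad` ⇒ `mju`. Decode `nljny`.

Two steps: reverse the string, then apply a Caesar shift of +9.
Reversing it on nljny: shift back: n−9=e, l−9=c, j−9=a, n−9=e, y−9=p → ecaep; then reverse → peace.

peace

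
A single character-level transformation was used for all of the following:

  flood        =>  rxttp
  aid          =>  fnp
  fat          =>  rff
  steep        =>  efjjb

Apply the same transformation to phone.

The shift depends on letter class: consonant f→r is +12, but vowel o→t is +5. Two shifts are in play — +5 for a/e/i/o/u, +12 for every other letter.
For phone: p(cons)+12=b, h(cons)+12=t, o(vowel)+5=t, n(cons)+12=z, e(vowel)+5=j.

bttzj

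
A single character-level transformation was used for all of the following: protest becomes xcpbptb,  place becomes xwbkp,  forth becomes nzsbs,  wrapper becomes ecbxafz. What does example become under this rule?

mibuamm

The shifts repeat in a cycle of length 3: positions 0,1,… shift by +8, +11, +1, then the pattern repeats.
For example: e+8=m, x+11=i, a+1=b, m+8=u, p+11=a, l+1=m, e+8=m.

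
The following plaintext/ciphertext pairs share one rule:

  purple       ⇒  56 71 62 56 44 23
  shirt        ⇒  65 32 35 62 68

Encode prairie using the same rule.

Each letter becomes 3×(its alphabet position, a=1..z=26) + 8.
On prairie: p=16→56, r=18→62, a=1→11, i=9→35, r=18→62, i=9→35, e=5→23.

56 62 11 35 62 35 23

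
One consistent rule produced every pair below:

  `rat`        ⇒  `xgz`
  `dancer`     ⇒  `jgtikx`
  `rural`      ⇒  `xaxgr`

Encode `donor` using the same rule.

Compare letters: r→x is +6, a→g is +6, t→z is +6 — a constant shift. Every letter moves 6 places later in the alphabet, wrapping around z→a.
Applying it to donor: d+6=j, o+6=u, n+6=t, o+6=u, r+6=x.

jutux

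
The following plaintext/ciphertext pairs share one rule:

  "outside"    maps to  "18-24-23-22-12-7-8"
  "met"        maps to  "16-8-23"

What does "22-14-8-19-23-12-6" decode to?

skeptic

The number is (letter's place in the alphabet, a=1) + 3.
Undoing it on 22-14-8-19-23-12-6: 22→(22−3)÷1=19=s, 14→(14−3)÷1=11=k, 8→(8−3)÷1=5=e, 19→(19−3)÷1=16=p, 23→(23−3)÷1=20=t, 12→(12−3)÷1=9=i, 6→(6−3)÷1=3=c.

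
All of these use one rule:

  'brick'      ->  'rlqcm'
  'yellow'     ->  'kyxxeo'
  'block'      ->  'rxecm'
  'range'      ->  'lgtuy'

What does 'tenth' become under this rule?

hythf

Each letter's alphabet position (a=0..z=25) is mapped through 11·x+6 mod 26 — an affine cipher.
For tenth: t(19)→11·19+6≡7=h; e(4)→11·4+6≡24=y; n(13)→11·13+6≡19=t; t(19)→11·19+6≡7=h; h(7)→11·7+6≡5=f (all mod 26).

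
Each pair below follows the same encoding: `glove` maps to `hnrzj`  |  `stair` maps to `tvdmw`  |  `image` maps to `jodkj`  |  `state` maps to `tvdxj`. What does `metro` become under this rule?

The shift increases by 1 at each position, starting from +1: 1, 2, 3, ….
For metro: m+1=n, e+2=g, t+3=w, r+4=v, o+5=t.

ngwvt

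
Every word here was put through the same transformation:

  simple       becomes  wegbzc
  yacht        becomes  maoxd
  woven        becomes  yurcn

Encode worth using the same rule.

yupdx

s(18)→w(22) and i(8)→e(4) fit y≡7x+0 (mod 26); the inverse of 7 mod 26 is 15. Treating letters as 0–25, the rule is x ↦ 7x + 0 (mod 26).
Applying it to worth: w(22)→7·22+0≡24=y; o(14)→7·14+0≡20=u; r(17)→7·17+0≡15=p; t(19)→7·19+0≡3=d; h(7)→7·7+0≡23=x (all mod 26).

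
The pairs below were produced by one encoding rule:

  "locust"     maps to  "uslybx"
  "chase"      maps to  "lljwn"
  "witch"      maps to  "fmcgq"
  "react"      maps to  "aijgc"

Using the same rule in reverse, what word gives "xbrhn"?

Shifts by position in locust: pos 0: l→u (+9), pos 1: o→s (+4), pos 2: c→l (+9), pos 3: u→y (+4) — repeating every 2. It's a Vigenère-style cipher with numeric key [9,4]: position i shifts by key[i mod 2].
Reversing it on xbrhn: x−9=o, b−4=x, r−9=i, h−4=d, n−9=e.

oxide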